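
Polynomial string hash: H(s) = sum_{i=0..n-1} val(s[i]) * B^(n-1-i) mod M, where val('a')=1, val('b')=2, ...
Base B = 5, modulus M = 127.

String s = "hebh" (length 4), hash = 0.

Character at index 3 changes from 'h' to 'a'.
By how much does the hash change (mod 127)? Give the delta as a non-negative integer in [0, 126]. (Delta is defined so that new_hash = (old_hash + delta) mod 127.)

Delta formula: (val(new) - val(old)) * B^(n-1-k) mod M
  val('a') - val('h') = 1 - 8 = -7
  B^(n-1-k) = 5^0 mod 127 = 1
  Delta = -7 * 1 mod 127 = 120

Answer: 120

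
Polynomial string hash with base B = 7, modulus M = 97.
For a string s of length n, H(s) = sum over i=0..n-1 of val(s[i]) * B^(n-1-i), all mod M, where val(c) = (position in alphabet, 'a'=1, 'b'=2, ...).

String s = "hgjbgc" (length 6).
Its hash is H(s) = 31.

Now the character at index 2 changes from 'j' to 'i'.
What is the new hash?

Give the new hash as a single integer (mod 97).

Answer: 76

Derivation:
val('j') = 10, val('i') = 9
Position k = 2, exponent = n-1-k = 3
B^3 mod M = 7^3 mod 97 = 52
Delta = (9 - 10) * 52 mod 97 = 45
New hash = (31 + 45) mod 97 = 76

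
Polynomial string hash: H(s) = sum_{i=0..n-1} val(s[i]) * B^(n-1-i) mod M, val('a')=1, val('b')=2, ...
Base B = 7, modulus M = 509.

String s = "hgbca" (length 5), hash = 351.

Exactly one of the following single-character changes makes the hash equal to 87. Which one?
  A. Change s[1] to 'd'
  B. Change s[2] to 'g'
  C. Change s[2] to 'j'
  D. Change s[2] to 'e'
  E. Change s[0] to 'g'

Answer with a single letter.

Option A: s[1]='g'->'d', delta=(4-7)*7^3 mod 509 = 498, hash=351+498 mod 509 = 340
Option B: s[2]='b'->'g', delta=(7-2)*7^2 mod 509 = 245, hash=351+245 mod 509 = 87 <-- target
Option C: s[2]='b'->'j', delta=(10-2)*7^2 mod 509 = 392, hash=351+392 mod 509 = 234
Option D: s[2]='b'->'e', delta=(5-2)*7^2 mod 509 = 147, hash=351+147 mod 509 = 498
Option E: s[0]='h'->'g', delta=(7-8)*7^4 mod 509 = 144, hash=351+144 mod 509 = 495

Answer: B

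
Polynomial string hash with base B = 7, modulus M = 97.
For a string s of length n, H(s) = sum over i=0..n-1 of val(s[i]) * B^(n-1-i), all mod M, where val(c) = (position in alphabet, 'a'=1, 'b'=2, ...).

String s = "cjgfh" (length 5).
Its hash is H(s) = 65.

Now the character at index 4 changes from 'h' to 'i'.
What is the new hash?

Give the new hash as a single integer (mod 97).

Answer: 66

Derivation:
val('h') = 8, val('i') = 9
Position k = 4, exponent = n-1-k = 0
B^0 mod M = 7^0 mod 97 = 1
Delta = (9 - 8) * 1 mod 97 = 1
New hash = (65 + 1) mod 97 = 66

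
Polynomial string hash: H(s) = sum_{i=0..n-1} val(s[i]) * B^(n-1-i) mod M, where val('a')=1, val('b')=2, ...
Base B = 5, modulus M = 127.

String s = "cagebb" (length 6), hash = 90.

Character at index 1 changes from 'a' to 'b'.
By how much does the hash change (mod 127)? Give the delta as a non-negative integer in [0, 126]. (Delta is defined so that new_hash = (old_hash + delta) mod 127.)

Delta formula: (val(new) - val(old)) * B^(n-1-k) mod M
  val('b') - val('a') = 2 - 1 = 1
  B^(n-1-k) = 5^4 mod 127 = 117
  Delta = 1 * 117 mod 127 = 117

Answer: 117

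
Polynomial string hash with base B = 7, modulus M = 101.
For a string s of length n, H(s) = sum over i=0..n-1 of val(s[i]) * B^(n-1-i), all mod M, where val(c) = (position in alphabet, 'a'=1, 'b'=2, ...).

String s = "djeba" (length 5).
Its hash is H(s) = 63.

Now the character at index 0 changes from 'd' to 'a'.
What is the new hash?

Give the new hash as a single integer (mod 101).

Answer: 31

Derivation:
val('d') = 4, val('a') = 1
Position k = 0, exponent = n-1-k = 4
B^4 mod M = 7^4 mod 101 = 78
Delta = (1 - 4) * 78 mod 101 = 69
New hash = (63 + 69) mod 101 = 31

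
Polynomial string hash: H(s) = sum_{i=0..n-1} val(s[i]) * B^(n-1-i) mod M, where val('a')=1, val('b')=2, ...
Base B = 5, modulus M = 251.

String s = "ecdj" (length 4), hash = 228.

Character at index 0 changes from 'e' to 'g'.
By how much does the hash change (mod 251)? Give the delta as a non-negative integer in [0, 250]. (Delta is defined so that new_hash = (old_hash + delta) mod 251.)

Delta formula: (val(new) - val(old)) * B^(n-1-k) mod M
  val('g') - val('e') = 7 - 5 = 2
  B^(n-1-k) = 5^3 mod 251 = 125
  Delta = 2 * 125 mod 251 = 250

Answer: 250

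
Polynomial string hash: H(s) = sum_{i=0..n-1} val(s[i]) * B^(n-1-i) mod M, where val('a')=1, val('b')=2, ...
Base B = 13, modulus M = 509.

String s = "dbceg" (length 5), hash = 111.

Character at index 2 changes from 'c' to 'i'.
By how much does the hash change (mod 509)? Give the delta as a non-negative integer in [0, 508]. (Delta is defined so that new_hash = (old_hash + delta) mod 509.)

Delta formula: (val(new) - val(old)) * B^(n-1-k) mod M
  val('i') - val('c') = 9 - 3 = 6
  B^(n-1-k) = 13^2 mod 509 = 169
  Delta = 6 * 169 mod 509 = 505

Answer: 505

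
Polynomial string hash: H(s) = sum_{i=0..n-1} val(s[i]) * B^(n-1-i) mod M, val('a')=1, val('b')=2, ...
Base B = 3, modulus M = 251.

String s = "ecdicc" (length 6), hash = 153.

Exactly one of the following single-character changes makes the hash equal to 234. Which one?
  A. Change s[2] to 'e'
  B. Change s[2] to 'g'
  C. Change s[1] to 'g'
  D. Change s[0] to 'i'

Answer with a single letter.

Option A: s[2]='d'->'e', delta=(5-4)*3^3 mod 251 = 27, hash=153+27 mod 251 = 180
Option B: s[2]='d'->'g', delta=(7-4)*3^3 mod 251 = 81, hash=153+81 mod 251 = 234 <-- target
Option C: s[1]='c'->'g', delta=(7-3)*3^4 mod 251 = 73, hash=153+73 mod 251 = 226
Option D: s[0]='e'->'i', delta=(9-5)*3^5 mod 251 = 219, hash=153+219 mod 251 = 121

Answer: B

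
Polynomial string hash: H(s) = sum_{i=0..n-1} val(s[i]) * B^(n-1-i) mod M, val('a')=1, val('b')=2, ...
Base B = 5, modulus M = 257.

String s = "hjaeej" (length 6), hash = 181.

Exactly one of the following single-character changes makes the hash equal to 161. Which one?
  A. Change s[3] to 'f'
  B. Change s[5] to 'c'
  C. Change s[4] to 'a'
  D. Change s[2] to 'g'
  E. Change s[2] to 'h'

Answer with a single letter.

Answer: C

Derivation:
Option A: s[3]='e'->'f', delta=(6-5)*5^2 mod 257 = 25, hash=181+25 mod 257 = 206
Option B: s[5]='j'->'c', delta=(3-10)*5^0 mod 257 = 250, hash=181+250 mod 257 = 174
Option C: s[4]='e'->'a', delta=(1-5)*5^1 mod 257 = 237, hash=181+237 mod 257 = 161 <-- target
Option D: s[2]='a'->'g', delta=(7-1)*5^3 mod 257 = 236, hash=181+236 mod 257 = 160
Option E: s[2]='a'->'h', delta=(8-1)*5^3 mod 257 = 104, hash=181+104 mod 257 = 28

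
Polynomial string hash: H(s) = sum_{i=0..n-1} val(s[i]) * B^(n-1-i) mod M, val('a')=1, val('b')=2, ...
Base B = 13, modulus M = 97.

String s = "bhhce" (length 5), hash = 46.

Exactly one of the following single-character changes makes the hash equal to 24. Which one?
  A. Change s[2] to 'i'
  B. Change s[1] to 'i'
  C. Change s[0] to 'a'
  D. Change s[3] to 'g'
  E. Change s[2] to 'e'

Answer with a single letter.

Answer: E

Derivation:
Option A: s[2]='h'->'i', delta=(9-8)*13^2 mod 97 = 72, hash=46+72 mod 97 = 21
Option B: s[1]='h'->'i', delta=(9-8)*13^3 mod 97 = 63, hash=46+63 mod 97 = 12
Option C: s[0]='b'->'a', delta=(1-2)*13^4 mod 97 = 54, hash=46+54 mod 97 = 3
Option D: s[3]='c'->'g', delta=(7-3)*13^1 mod 97 = 52, hash=46+52 mod 97 = 1
Option E: s[2]='h'->'e', delta=(5-8)*13^2 mod 97 = 75, hash=46+75 mod 97 = 24 <-- target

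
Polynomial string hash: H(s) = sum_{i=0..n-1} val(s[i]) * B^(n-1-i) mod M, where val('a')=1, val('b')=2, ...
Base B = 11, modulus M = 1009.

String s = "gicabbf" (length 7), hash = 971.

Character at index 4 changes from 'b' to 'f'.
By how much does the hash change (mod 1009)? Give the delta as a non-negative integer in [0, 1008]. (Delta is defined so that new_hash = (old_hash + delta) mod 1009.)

Delta formula: (val(new) - val(old)) * B^(n-1-k) mod M
  val('f') - val('b') = 6 - 2 = 4
  B^(n-1-k) = 11^2 mod 1009 = 121
  Delta = 4 * 121 mod 1009 = 484

Answer: 484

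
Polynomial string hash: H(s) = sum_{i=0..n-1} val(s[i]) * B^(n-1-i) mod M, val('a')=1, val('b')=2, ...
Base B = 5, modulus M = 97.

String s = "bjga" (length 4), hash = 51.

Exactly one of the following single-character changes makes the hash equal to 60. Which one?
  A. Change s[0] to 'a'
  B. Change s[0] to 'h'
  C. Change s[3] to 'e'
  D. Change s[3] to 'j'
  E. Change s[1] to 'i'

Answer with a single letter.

Answer: D

Derivation:
Option A: s[0]='b'->'a', delta=(1-2)*5^3 mod 97 = 69, hash=51+69 mod 97 = 23
Option B: s[0]='b'->'h', delta=(8-2)*5^3 mod 97 = 71, hash=51+71 mod 97 = 25
Option C: s[3]='a'->'e', delta=(5-1)*5^0 mod 97 = 4, hash=51+4 mod 97 = 55
Option D: s[3]='a'->'j', delta=(10-1)*5^0 mod 97 = 9, hash=51+9 mod 97 = 60 <-- target
Option E: s[1]='j'->'i', delta=(9-10)*5^2 mod 97 = 72, hash=51+72 mod 97 = 26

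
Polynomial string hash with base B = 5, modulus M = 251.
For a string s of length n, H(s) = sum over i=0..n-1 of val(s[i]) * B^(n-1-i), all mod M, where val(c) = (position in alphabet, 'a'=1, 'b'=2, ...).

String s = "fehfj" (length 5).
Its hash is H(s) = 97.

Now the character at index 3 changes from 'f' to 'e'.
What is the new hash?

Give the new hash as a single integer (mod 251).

Answer: 92

Derivation:
val('f') = 6, val('e') = 5
Position k = 3, exponent = n-1-k = 1
B^1 mod M = 5^1 mod 251 = 5
Delta = (5 - 6) * 5 mod 251 = 246
New hash = (97 + 246) mod 251 = 92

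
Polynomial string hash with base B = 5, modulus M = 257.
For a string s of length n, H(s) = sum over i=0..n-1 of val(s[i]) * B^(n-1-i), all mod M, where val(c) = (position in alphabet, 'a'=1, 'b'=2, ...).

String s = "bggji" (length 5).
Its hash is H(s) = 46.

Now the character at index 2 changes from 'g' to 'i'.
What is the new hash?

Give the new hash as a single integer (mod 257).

val('g') = 7, val('i') = 9
Position k = 2, exponent = n-1-k = 2
B^2 mod M = 5^2 mod 257 = 25
Delta = (9 - 7) * 25 mod 257 = 50
New hash = (46 + 50) mod 257 = 96

Answer: 96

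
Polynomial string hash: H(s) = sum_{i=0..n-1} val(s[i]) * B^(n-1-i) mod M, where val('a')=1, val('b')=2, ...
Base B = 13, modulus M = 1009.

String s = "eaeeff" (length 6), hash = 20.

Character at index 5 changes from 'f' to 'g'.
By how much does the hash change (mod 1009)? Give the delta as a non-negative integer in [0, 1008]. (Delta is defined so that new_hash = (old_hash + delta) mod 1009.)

Delta formula: (val(new) - val(old)) * B^(n-1-k) mod M
  val('g') - val('f') = 7 - 6 = 1
  B^(n-1-k) = 13^0 mod 1009 = 1
  Delta = 1 * 1 mod 1009 = 1

Answer: 1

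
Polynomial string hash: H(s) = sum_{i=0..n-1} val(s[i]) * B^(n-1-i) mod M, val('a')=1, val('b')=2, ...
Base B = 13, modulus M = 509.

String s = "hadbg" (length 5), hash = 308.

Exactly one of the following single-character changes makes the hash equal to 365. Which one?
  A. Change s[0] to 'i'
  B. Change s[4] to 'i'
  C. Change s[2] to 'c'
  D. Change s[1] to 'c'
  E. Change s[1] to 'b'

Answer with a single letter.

Answer: A

Derivation:
Option A: s[0]='h'->'i', delta=(9-8)*13^4 mod 509 = 57, hash=308+57 mod 509 = 365 <-- target
Option B: s[4]='g'->'i', delta=(9-7)*13^0 mod 509 = 2, hash=308+2 mod 509 = 310
Option C: s[2]='d'->'c', delta=(3-4)*13^2 mod 509 = 340, hash=308+340 mod 509 = 139
Option D: s[1]='a'->'c', delta=(3-1)*13^3 mod 509 = 322, hash=308+322 mod 509 = 121
Option E: s[1]='a'->'b', delta=(2-1)*13^3 mod 509 = 161, hash=308+161 mod 509 = 469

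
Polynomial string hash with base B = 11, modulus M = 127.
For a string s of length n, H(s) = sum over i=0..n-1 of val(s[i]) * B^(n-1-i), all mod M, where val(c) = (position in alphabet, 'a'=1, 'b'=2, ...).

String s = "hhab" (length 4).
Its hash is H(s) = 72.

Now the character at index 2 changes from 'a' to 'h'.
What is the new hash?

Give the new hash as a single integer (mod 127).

Answer: 22

Derivation:
val('a') = 1, val('h') = 8
Position k = 2, exponent = n-1-k = 1
B^1 mod M = 11^1 mod 127 = 11
Delta = (8 - 1) * 11 mod 127 = 77
New hash = (72 + 77) mod 127 = 22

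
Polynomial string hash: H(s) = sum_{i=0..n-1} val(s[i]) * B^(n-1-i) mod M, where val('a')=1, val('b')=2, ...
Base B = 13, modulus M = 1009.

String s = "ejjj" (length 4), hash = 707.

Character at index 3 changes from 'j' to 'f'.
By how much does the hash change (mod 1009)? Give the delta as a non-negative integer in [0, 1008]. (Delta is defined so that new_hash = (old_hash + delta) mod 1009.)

Answer: 1005

Derivation:
Delta formula: (val(new) - val(old)) * B^(n-1-k) mod M
  val('f') - val('j') = 6 - 10 = -4
  B^(n-1-k) = 13^0 mod 1009 = 1
  Delta = -4 * 1 mod 1009 = 1005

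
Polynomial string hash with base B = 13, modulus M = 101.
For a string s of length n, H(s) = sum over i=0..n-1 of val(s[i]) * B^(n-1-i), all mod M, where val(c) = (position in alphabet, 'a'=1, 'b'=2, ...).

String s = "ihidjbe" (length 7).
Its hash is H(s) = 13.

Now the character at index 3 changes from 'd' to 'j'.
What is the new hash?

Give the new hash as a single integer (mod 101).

Answer: 65

Derivation:
val('d') = 4, val('j') = 10
Position k = 3, exponent = n-1-k = 3
B^3 mod M = 13^3 mod 101 = 76
Delta = (10 - 4) * 76 mod 101 = 52
New hash = (13 + 52) mod 101 = 65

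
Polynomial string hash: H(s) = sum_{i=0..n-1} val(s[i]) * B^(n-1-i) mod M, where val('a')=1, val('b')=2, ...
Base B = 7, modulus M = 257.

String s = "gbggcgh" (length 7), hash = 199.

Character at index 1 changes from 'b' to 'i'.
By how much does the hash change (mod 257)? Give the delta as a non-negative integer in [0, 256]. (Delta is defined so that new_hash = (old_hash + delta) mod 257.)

Delta formula: (val(new) - val(old)) * B^(n-1-k) mod M
  val('i') - val('b') = 9 - 2 = 7
  B^(n-1-k) = 7^5 mod 257 = 102
  Delta = 7 * 102 mod 257 = 200

Answer: 200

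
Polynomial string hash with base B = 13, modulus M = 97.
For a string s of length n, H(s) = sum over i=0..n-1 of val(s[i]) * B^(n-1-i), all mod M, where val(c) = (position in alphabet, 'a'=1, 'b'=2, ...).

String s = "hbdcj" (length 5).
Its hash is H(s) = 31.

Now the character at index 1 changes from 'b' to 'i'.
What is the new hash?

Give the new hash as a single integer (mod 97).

Answer: 84

Derivation:
val('b') = 2, val('i') = 9
Position k = 1, exponent = n-1-k = 3
B^3 mod M = 13^3 mod 97 = 63
Delta = (9 - 2) * 63 mod 97 = 53
New hash = (31 + 53) mod 97 = 84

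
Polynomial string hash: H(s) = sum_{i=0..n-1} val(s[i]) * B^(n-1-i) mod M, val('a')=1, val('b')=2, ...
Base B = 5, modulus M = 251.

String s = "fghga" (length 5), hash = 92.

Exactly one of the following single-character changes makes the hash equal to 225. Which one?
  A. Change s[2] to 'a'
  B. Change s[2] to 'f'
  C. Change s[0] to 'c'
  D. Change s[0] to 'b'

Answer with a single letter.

Option A: s[2]='h'->'a', delta=(1-8)*5^2 mod 251 = 76, hash=92+76 mod 251 = 168
Option B: s[2]='h'->'f', delta=(6-8)*5^2 mod 251 = 201, hash=92+201 mod 251 = 42
Option C: s[0]='f'->'c', delta=(3-6)*5^4 mod 251 = 133, hash=92+133 mod 251 = 225 <-- target
Option D: s[0]='f'->'b', delta=(2-6)*5^4 mod 251 = 10, hash=92+10 mod 251 = 102

Answer: C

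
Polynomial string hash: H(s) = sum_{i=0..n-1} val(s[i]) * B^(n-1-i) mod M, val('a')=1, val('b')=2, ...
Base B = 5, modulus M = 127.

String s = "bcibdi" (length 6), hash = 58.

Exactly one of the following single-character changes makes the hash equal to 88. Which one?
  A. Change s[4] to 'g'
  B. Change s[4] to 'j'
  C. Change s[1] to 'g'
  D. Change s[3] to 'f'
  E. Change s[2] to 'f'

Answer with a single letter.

Answer: B

Derivation:
Option A: s[4]='d'->'g', delta=(7-4)*5^1 mod 127 = 15, hash=58+15 mod 127 = 73
Option B: s[4]='d'->'j', delta=(10-4)*5^1 mod 127 = 30, hash=58+30 mod 127 = 88 <-- target
Option C: s[1]='c'->'g', delta=(7-3)*5^4 mod 127 = 87, hash=58+87 mod 127 = 18
Option D: s[3]='b'->'f', delta=(6-2)*5^2 mod 127 = 100, hash=58+100 mod 127 = 31
Option E: s[2]='i'->'f', delta=(6-9)*5^3 mod 127 = 6, hash=58+6 mod 127 = 64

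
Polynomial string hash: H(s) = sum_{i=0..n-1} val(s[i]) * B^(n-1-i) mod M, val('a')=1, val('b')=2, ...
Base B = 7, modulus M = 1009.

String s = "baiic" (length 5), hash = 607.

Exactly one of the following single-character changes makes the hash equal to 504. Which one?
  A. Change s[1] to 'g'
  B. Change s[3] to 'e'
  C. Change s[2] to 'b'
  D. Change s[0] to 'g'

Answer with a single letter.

Answer: D

Derivation:
Option A: s[1]='a'->'g', delta=(7-1)*7^3 mod 1009 = 40, hash=607+40 mod 1009 = 647
Option B: s[3]='i'->'e', delta=(5-9)*7^1 mod 1009 = 981, hash=607+981 mod 1009 = 579
Option C: s[2]='i'->'b', delta=(2-9)*7^2 mod 1009 = 666, hash=607+666 mod 1009 = 264
Option D: s[0]='b'->'g', delta=(7-2)*7^4 mod 1009 = 906, hash=607+906 mod 1009 = 504 <-- target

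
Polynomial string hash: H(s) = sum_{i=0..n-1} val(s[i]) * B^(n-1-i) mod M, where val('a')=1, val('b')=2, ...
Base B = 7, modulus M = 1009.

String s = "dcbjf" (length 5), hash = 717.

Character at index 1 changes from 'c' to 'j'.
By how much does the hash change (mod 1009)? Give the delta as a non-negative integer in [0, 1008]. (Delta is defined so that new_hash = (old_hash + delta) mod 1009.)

Delta formula: (val(new) - val(old)) * B^(n-1-k) mod M
  val('j') - val('c') = 10 - 3 = 7
  B^(n-1-k) = 7^3 mod 1009 = 343
  Delta = 7 * 343 mod 1009 = 383

Answer: 383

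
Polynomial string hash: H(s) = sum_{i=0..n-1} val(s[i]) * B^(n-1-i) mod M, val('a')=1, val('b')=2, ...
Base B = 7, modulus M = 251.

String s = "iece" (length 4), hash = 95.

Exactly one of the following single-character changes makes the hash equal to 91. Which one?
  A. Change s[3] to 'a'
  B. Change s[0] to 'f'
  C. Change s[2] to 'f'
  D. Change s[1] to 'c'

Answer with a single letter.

Option A: s[3]='e'->'a', delta=(1-5)*7^0 mod 251 = 247, hash=95+247 mod 251 = 91 <-- target
Option B: s[0]='i'->'f', delta=(6-9)*7^3 mod 251 = 226, hash=95+226 mod 251 = 70
Option C: s[2]='c'->'f', delta=(6-3)*7^1 mod 251 = 21, hash=95+21 mod 251 = 116
Option D: s[1]='e'->'c', delta=(3-5)*7^2 mod 251 = 153, hash=95+153 mod 251 = 248

Answer: A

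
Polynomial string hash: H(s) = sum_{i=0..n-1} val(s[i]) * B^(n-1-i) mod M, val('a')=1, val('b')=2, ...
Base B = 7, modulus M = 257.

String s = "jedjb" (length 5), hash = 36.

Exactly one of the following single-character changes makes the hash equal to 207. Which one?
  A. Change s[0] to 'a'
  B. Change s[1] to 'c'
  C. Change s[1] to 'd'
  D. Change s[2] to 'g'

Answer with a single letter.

Option A: s[0]='j'->'a', delta=(1-10)*7^4 mod 257 = 236, hash=36+236 mod 257 = 15
Option B: s[1]='e'->'c', delta=(3-5)*7^3 mod 257 = 85, hash=36+85 mod 257 = 121
Option C: s[1]='e'->'d', delta=(4-5)*7^3 mod 257 = 171, hash=36+171 mod 257 = 207 <-- target
Option D: s[2]='d'->'g', delta=(7-4)*7^2 mod 257 = 147, hash=36+147 mod 257 = 183

Answer: C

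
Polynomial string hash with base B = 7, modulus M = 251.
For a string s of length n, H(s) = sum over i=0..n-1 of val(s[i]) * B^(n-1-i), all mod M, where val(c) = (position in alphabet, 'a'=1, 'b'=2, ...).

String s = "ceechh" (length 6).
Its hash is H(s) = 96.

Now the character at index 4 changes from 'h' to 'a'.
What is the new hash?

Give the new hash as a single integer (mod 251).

Answer: 47

Derivation:
val('h') = 8, val('a') = 1
Position k = 4, exponent = n-1-k = 1
B^1 mod M = 7^1 mod 251 = 7
Delta = (1 - 8) * 7 mod 251 = 202
New hash = (96 + 202) mod 251 = 47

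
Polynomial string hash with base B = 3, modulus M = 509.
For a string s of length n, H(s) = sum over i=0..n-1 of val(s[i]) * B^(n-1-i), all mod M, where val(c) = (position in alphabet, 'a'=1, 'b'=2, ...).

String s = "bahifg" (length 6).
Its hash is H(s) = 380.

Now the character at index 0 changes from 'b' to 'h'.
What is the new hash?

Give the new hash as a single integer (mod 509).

Answer: 311

Derivation:
val('b') = 2, val('h') = 8
Position k = 0, exponent = n-1-k = 5
B^5 mod M = 3^5 mod 509 = 243
Delta = (8 - 2) * 243 mod 509 = 440
New hash = (380 + 440) mod 509 = 311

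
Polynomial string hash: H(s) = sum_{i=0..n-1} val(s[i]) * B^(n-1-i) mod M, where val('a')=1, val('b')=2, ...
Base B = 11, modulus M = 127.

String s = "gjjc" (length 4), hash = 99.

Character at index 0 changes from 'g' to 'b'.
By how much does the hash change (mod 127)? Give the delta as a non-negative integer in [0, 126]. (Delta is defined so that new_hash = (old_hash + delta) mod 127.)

Delta formula: (val(new) - val(old)) * B^(n-1-k) mod M
  val('b') - val('g') = 2 - 7 = -5
  B^(n-1-k) = 11^3 mod 127 = 61
  Delta = -5 * 61 mod 127 = 76

Answer: 76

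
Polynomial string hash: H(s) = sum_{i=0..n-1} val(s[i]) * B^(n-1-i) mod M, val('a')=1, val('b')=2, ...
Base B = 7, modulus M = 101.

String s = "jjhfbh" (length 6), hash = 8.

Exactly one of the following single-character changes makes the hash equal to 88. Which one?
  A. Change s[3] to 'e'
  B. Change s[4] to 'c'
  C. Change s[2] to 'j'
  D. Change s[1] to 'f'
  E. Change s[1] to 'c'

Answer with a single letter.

Option A: s[3]='f'->'e', delta=(5-6)*7^2 mod 101 = 52, hash=8+52 mod 101 = 60
Option B: s[4]='b'->'c', delta=(3-2)*7^1 mod 101 = 7, hash=8+7 mod 101 = 15
Option C: s[2]='h'->'j', delta=(10-8)*7^3 mod 101 = 80, hash=8+80 mod 101 = 88 <-- target
Option D: s[1]='j'->'f', delta=(6-10)*7^4 mod 101 = 92, hash=8+92 mod 101 = 100
Option E: s[1]='j'->'c', delta=(3-10)*7^4 mod 101 = 60, hash=8+60 mod 101 = 68

Answer: C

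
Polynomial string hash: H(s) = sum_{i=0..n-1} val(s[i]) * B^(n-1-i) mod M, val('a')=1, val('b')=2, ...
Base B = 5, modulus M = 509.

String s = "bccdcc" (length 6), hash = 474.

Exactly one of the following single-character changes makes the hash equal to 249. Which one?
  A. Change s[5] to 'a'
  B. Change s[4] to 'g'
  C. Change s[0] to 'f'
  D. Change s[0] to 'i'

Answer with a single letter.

Option A: s[5]='c'->'a', delta=(1-3)*5^0 mod 509 = 507, hash=474+507 mod 509 = 472
Option B: s[4]='c'->'g', delta=(7-3)*5^1 mod 509 = 20, hash=474+20 mod 509 = 494
Option C: s[0]='b'->'f', delta=(6-2)*5^5 mod 509 = 284, hash=474+284 mod 509 = 249 <-- target
Option D: s[0]='b'->'i', delta=(9-2)*5^5 mod 509 = 497, hash=474+497 mod 509 = 462

Answer: C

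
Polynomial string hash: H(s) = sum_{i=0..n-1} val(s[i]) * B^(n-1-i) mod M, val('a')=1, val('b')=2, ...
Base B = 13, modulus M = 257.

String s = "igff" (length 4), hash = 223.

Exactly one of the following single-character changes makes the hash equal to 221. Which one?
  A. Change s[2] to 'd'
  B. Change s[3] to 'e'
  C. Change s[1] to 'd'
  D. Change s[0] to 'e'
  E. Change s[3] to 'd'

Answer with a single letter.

Answer: E

Derivation:
Option A: s[2]='f'->'d', delta=(4-6)*13^1 mod 257 = 231, hash=223+231 mod 257 = 197
Option B: s[3]='f'->'e', delta=(5-6)*13^0 mod 257 = 256, hash=223+256 mod 257 = 222
Option C: s[1]='g'->'d', delta=(4-7)*13^2 mod 257 = 7, hash=223+7 mod 257 = 230
Option D: s[0]='i'->'e', delta=(5-9)*13^3 mod 257 = 207, hash=223+207 mod 257 = 173
Option E: s[3]='f'->'d', delta=(4-6)*13^0 mod 257 = 255, hash=223+255 mod 257 = 221 <-- target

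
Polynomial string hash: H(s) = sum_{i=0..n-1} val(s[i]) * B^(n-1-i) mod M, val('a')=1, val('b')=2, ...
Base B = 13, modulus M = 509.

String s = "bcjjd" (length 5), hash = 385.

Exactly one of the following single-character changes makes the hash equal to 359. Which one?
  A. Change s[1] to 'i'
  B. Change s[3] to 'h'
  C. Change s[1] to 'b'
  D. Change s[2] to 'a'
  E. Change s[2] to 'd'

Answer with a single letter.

Answer: B

Derivation:
Option A: s[1]='c'->'i', delta=(9-3)*13^3 mod 509 = 457, hash=385+457 mod 509 = 333
Option B: s[3]='j'->'h', delta=(8-10)*13^1 mod 509 = 483, hash=385+483 mod 509 = 359 <-- target
Option C: s[1]='c'->'b', delta=(2-3)*13^3 mod 509 = 348, hash=385+348 mod 509 = 224
Option D: s[2]='j'->'a', delta=(1-10)*13^2 mod 509 = 6, hash=385+6 mod 509 = 391
Option E: s[2]='j'->'d', delta=(4-10)*13^2 mod 509 = 4, hash=385+4 mod 509 = 389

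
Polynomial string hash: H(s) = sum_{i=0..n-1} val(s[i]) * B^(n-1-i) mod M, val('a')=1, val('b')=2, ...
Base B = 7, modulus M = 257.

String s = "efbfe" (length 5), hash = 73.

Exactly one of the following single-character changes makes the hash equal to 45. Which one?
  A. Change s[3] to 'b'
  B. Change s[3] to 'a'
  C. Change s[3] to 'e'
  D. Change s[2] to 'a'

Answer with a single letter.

Answer: A

Derivation:
Option A: s[3]='f'->'b', delta=(2-6)*7^1 mod 257 = 229, hash=73+229 mod 257 = 45 <-- target
Option B: s[3]='f'->'a', delta=(1-6)*7^1 mod 257 = 222, hash=73+222 mod 257 = 38
Option C: s[3]='f'->'e', delta=(5-6)*7^1 mod 257 = 250, hash=73+250 mod 257 = 66
Option D: s[2]='b'->'a', delta=(1-2)*7^2 mod 257 = 208, hash=73+208 mod 257 = 24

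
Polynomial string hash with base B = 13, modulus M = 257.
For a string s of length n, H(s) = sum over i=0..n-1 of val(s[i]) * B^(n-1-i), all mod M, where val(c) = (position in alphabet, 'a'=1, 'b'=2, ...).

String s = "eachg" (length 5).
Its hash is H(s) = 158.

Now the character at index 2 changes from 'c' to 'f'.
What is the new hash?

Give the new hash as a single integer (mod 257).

val('c') = 3, val('f') = 6
Position k = 2, exponent = n-1-k = 2
B^2 mod M = 13^2 mod 257 = 169
Delta = (6 - 3) * 169 mod 257 = 250
New hash = (158 + 250) mod 257 = 151

Answer: 151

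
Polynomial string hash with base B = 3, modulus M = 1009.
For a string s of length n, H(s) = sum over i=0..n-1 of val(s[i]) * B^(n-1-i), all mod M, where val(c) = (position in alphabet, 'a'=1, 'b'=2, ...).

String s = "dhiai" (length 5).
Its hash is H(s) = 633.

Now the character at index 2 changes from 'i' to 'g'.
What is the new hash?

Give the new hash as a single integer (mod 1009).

Answer: 615

Derivation:
val('i') = 9, val('g') = 7
Position k = 2, exponent = n-1-k = 2
B^2 mod M = 3^2 mod 1009 = 9
Delta = (7 - 9) * 9 mod 1009 = 991
New hash = (633 + 991) mod 1009 = 615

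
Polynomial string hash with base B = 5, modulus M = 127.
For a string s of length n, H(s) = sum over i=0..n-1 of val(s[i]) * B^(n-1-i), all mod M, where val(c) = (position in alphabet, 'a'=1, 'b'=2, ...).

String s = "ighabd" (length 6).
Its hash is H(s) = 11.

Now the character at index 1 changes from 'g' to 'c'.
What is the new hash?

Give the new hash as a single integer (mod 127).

val('g') = 7, val('c') = 3
Position k = 1, exponent = n-1-k = 4
B^4 mod M = 5^4 mod 127 = 117
Delta = (3 - 7) * 117 mod 127 = 40
New hash = (11 + 40) mod 127 = 51

Answer: 51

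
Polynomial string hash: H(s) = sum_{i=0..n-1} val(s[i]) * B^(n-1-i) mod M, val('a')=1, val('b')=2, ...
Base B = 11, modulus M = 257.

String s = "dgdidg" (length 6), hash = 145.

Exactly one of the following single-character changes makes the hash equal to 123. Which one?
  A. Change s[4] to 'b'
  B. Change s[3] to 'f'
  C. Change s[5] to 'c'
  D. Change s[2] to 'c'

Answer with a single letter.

Option A: s[4]='d'->'b', delta=(2-4)*11^1 mod 257 = 235, hash=145+235 mod 257 = 123 <-- target
Option B: s[3]='i'->'f', delta=(6-9)*11^2 mod 257 = 151, hash=145+151 mod 257 = 39
Option C: s[5]='g'->'c', delta=(3-7)*11^0 mod 257 = 253, hash=145+253 mod 257 = 141
Option D: s[2]='d'->'c', delta=(3-4)*11^3 mod 257 = 211, hash=145+211 mod 257 = 99

Answer: A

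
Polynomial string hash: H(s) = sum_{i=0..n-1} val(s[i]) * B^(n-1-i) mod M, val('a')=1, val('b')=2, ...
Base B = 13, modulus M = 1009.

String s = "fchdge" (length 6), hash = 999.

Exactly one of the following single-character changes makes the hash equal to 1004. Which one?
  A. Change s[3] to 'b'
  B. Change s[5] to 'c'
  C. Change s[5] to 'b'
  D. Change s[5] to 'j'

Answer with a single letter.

Answer: D

Derivation:
Option A: s[3]='d'->'b', delta=(2-4)*13^2 mod 1009 = 671, hash=999+671 mod 1009 = 661
Option B: s[5]='e'->'c', delta=(3-5)*13^0 mod 1009 = 1007, hash=999+1007 mod 1009 = 997
Option C: s[5]='e'->'b', delta=(2-5)*13^0 mod 1009 = 1006, hash=999+1006 mod 1009 = 996
Option D: s[5]='e'->'j', delta=(10-5)*13^0 mod 1009 = 5, hash=999+5 mod 1009 = 1004 <-- target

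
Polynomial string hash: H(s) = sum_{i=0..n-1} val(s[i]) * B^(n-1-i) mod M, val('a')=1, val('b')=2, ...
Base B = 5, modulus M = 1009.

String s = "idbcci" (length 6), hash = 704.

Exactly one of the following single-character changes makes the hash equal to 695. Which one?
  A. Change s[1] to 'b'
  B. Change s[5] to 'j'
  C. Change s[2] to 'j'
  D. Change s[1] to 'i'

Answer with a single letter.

Option A: s[1]='d'->'b', delta=(2-4)*5^4 mod 1009 = 768, hash=704+768 mod 1009 = 463
Option B: s[5]='i'->'j', delta=(10-9)*5^0 mod 1009 = 1, hash=704+1 mod 1009 = 705
Option C: s[2]='b'->'j', delta=(10-2)*5^3 mod 1009 = 1000, hash=704+1000 mod 1009 = 695 <-- target
Option D: s[1]='d'->'i', delta=(9-4)*5^4 mod 1009 = 98, hash=704+98 mod 1009 = 802

Answer: C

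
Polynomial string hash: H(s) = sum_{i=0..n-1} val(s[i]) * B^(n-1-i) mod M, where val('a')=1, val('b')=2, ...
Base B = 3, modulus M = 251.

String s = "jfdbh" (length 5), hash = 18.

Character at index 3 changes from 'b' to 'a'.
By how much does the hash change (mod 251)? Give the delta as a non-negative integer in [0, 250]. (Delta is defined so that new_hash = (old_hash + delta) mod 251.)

Delta formula: (val(new) - val(old)) * B^(n-1-k) mod M
  val('a') - val('b') = 1 - 2 = -1
  B^(n-1-k) = 3^1 mod 251 = 3
  Delta = -1 * 3 mod 251 = 248

Answer: 248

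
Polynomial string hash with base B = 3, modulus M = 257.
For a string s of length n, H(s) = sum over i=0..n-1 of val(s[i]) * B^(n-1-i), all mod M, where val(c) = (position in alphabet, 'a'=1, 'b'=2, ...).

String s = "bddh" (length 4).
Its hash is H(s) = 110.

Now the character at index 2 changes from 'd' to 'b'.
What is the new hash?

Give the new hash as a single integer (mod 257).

val('d') = 4, val('b') = 2
Position k = 2, exponent = n-1-k = 1
B^1 mod M = 3^1 mod 257 = 3
Delta = (2 - 4) * 3 mod 257 = 251
New hash = (110 + 251) mod 257 = 104

Answer: 104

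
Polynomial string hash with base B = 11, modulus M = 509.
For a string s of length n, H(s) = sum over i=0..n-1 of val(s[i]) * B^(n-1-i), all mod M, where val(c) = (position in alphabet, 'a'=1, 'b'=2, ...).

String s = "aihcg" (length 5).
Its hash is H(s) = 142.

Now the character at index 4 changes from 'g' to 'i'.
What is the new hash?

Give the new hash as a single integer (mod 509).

val('g') = 7, val('i') = 9
Position k = 4, exponent = n-1-k = 0
B^0 mod M = 11^0 mod 509 = 1
Delta = (9 - 7) * 1 mod 509 = 2
New hash = (142 + 2) mod 509 = 144

Answer: 144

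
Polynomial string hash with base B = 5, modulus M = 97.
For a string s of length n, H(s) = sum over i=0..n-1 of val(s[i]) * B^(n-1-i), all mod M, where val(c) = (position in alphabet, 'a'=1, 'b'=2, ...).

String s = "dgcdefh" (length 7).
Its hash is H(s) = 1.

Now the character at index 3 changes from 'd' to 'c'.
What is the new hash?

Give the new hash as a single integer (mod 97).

Answer: 70

Derivation:
val('d') = 4, val('c') = 3
Position k = 3, exponent = n-1-k = 3
B^3 mod M = 5^3 mod 97 = 28
Delta = (3 - 4) * 28 mod 97 = 69
New hash = (1 + 69) mod 97 = 70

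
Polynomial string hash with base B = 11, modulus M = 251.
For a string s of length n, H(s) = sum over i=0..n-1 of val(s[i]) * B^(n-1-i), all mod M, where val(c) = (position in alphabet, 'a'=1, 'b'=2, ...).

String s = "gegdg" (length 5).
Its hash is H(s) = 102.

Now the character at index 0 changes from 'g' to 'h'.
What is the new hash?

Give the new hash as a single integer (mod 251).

Answer: 185

Derivation:
val('g') = 7, val('h') = 8
Position k = 0, exponent = n-1-k = 4
B^4 mod M = 11^4 mod 251 = 83
Delta = (8 - 7) * 83 mod 251 = 83
New hash = (102 + 83) mod 251 = 185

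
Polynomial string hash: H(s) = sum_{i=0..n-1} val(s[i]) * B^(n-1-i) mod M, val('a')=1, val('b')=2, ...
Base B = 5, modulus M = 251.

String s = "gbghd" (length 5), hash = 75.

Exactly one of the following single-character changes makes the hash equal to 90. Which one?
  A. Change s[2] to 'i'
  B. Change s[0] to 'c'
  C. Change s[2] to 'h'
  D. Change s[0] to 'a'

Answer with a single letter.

Answer: D

Derivation:
Option A: s[2]='g'->'i', delta=(9-7)*5^2 mod 251 = 50, hash=75+50 mod 251 = 125
Option B: s[0]='g'->'c', delta=(3-7)*5^4 mod 251 = 10, hash=75+10 mod 251 = 85
Option C: s[2]='g'->'h', delta=(8-7)*5^2 mod 251 = 25, hash=75+25 mod 251 = 100
Option D: s[0]='g'->'a', delta=(1-7)*5^4 mod 251 = 15, hash=75+15 mod 251 = 90 <-- target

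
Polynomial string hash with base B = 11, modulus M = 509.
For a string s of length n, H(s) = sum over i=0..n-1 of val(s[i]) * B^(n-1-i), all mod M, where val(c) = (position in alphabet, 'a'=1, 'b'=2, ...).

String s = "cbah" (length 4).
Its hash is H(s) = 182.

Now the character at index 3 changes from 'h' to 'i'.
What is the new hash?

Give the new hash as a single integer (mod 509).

val('h') = 8, val('i') = 9
Position k = 3, exponent = n-1-k = 0
B^0 mod M = 11^0 mod 509 = 1
Delta = (9 - 8) * 1 mod 509 = 1
New hash = (182 + 1) mod 509 = 183

Answer: 183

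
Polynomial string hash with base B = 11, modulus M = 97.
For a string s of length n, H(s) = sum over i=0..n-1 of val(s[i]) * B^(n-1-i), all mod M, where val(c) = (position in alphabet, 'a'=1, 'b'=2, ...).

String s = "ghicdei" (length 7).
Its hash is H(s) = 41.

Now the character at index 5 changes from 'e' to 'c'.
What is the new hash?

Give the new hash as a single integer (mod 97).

Answer: 19

Derivation:
val('e') = 5, val('c') = 3
Position k = 5, exponent = n-1-k = 1
B^1 mod M = 11^1 mod 97 = 11
Delta = (3 - 5) * 11 mod 97 = 75
New hash = (41 + 75) mod 97 = 19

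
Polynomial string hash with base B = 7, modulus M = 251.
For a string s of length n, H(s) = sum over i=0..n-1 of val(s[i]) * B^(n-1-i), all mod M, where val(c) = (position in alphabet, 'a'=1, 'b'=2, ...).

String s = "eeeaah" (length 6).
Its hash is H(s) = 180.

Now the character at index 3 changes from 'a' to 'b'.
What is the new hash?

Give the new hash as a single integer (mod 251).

val('a') = 1, val('b') = 2
Position k = 3, exponent = n-1-k = 2
B^2 mod M = 7^2 mod 251 = 49
Delta = (2 - 1) * 49 mod 251 = 49
New hash = (180 + 49) mod 251 = 229

Answer: 229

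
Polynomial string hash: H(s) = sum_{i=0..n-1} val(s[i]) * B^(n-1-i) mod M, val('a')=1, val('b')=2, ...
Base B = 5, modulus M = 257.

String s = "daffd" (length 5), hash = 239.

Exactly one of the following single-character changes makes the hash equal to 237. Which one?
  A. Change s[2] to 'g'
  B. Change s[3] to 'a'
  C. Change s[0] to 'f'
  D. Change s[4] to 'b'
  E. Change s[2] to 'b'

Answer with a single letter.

Answer: D

Derivation:
Option A: s[2]='f'->'g', delta=(7-6)*5^2 mod 257 = 25, hash=239+25 mod 257 = 7
Option B: s[3]='f'->'a', delta=(1-6)*5^1 mod 257 = 232, hash=239+232 mod 257 = 214
Option C: s[0]='d'->'f', delta=(6-4)*5^4 mod 257 = 222, hash=239+222 mod 257 = 204
Option D: s[4]='d'->'b', delta=(2-4)*5^0 mod 257 = 255, hash=239+255 mod 257 = 237 <-- target
Option E: s[2]='f'->'b', delta=(2-6)*5^2 mod 257 = 157, hash=239+157 mod 257 = 139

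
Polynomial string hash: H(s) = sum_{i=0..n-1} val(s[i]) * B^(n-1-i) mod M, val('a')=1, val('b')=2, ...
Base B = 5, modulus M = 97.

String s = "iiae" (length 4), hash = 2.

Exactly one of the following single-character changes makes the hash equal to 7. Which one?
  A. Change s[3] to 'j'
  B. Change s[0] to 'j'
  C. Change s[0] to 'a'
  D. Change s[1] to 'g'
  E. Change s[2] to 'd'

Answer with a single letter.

Answer: A

Derivation:
Option A: s[3]='e'->'j', delta=(10-5)*5^0 mod 97 = 5, hash=2+5 mod 97 = 7 <-- target
Option B: s[0]='i'->'j', delta=(10-9)*5^3 mod 97 = 28, hash=2+28 mod 97 = 30
Option C: s[0]='i'->'a', delta=(1-9)*5^3 mod 97 = 67, hash=2+67 mod 97 = 69
Option D: s[1]='i'->'g', delta=(7-9)*5^2 mod 97 = 47, hash=2+47 mod 97 = 49
Option E: s[2]='a'->'d', delta=(4-1)*5^1 mod 97 = 15, hash=2+15 mod 97 = 17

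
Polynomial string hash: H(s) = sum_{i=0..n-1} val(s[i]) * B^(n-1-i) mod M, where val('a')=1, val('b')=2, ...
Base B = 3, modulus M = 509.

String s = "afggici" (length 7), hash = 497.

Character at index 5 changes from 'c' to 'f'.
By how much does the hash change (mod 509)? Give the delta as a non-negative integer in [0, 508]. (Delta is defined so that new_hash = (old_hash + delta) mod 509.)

Answer: 9

Derivation:
Delta formula: (val(new) - val(old)) * B^(n-1-k) mod M
  val('f') - val('c') = 6 - 3 = 3
  B^(n-1-k) = 3^1 mod 509 = 3
  Delta = 3 * 3 mod 509 = 9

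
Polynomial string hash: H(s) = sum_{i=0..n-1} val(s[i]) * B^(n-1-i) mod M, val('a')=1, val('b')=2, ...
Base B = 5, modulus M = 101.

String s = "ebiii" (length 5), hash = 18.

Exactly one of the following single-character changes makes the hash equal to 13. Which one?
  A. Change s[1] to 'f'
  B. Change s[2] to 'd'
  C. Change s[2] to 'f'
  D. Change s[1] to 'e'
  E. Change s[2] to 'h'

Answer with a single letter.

Answer: A

Derivation:
Option A: s[1]='b'->'f', delta=(6-2)*5^3 mod 101 = 96, hash=18+96 mod 101 = 13 <-- target
Option B: s[2]='i'->'d', delta=(4-9)*5^2 mod 101 = 77, hash=18+77 mod 101 = 95
Option C: s[2]='i'->'f', delta=(6-9)*5^2 mod 101 = 26, hash=18+26 mod 101 = 44
Option D: s[1]='b'->'e', delta=(5-2)*5^3 mod 101 = 72, hash=18+72 mod 101 = 90
Option E: s[2]='i'->'h', delta=(8-9)*5^2 mod 101 = 76, hash=18+76 mod 101 = 94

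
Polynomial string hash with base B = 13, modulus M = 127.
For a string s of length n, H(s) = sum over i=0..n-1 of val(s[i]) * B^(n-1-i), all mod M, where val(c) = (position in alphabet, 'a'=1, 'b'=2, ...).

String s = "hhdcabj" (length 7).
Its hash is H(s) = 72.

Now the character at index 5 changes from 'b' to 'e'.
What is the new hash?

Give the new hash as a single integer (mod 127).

val('b') = 2, val('e') = 5
Position k = 5, exponent = n-1-k = 1
B^1 mod M = 13^1 mod 127 = 13
Delta = (5 - 2) * 13 mod 127 = 39
New hash = (72 + 39) mod 127 = 111

Answer: 111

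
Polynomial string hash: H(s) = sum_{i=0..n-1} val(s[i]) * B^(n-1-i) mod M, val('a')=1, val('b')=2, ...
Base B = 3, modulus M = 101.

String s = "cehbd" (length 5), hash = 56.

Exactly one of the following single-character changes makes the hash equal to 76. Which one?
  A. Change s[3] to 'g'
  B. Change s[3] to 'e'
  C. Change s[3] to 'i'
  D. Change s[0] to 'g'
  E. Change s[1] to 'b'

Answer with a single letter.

Answer: E

Derivation:
Option A: s[3]='b'->'g', delta=(7-2)*3^1 mod 101 = 15, hash=56+15 mod 101 = 71
Option B: s[3]='b'->'e', delta=(5-2)*3^1 mod 101 = 9, hash=56+9 mod 101 = 65
Option C: s[3]='b'->'i', delta=(9-2)*3^1 mod 101 = 21, hash=56+21 mod 101 = 77
Option D: s[0]='c'->'g', delta=(7-3)*3^4 mod 101 = 21, hash=56+21 mod 101 = 77
Option E: s[1]='e'->'b', delta=(2-5)*3^3 mod 101 = 20, hash=56+20 mod 101 = 76 <-- target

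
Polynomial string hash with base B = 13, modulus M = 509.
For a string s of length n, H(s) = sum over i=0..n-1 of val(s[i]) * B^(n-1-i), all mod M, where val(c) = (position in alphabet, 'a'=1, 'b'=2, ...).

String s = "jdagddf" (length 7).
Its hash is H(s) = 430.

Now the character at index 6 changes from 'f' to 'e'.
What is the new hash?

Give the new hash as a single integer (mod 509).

Answer: 429

Derivation:
val('f') = 6, val('e') = 5
Position k = 6, exponent = n-1-k = 0
B^0 mod M = 13^0 mod 509 = 1
Delta = (5 - 6) * 1 mod 509 = 508
New hash = (430 + 508) mod 509 = 429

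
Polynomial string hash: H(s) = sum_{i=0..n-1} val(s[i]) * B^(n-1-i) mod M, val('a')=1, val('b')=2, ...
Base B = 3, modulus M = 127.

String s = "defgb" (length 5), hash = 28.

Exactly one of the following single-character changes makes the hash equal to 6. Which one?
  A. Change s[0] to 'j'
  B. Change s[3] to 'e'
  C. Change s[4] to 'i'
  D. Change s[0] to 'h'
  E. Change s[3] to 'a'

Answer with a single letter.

Answer: A

Derivation:
Option A: s[0]='d'->'j', delta=(10-4)*3^4 mod 127 = 105, hash=28+105 mod 127 = 6 <-- target
Option B: s[3]='g'->'e', delta=(5-7)*3^1 mod 127 = 121, hash=28+121 mod 127 = 22
Option C: s[4]='b'->'i', delta=(9-2)*3^0 mod 127 = 7, hash=28+7 mod 127 = 35
Option D: s[0]='d'->'h', delta=(8-4)*3^4 mod 127 = 70, hash=28+70 mod 127 = 98
Option E: s[3]='g'->'a', delta=(1-7)*3^1 mod 127 = 109, hash=28+109 mod 127 = 10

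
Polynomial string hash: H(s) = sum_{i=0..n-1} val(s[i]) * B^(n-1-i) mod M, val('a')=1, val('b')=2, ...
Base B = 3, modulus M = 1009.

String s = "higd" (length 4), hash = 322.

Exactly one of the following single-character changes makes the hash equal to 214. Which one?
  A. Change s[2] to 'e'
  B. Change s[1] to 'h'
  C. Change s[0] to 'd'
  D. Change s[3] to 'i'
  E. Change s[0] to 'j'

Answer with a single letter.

Answer: C

Derivation:
Option A: s[2]='g'->'e', delta=(5-7)*3^1 mod 1009 = 1003, hash=322+1003 mod 1009 = 316
Option B: s[1]='i'->'h', delta=(8-9)*3^2 mod 1009 = 1000, hash=322+1000 mod 1009 = 313
Option C: s[0]='h'->'d', delta=(4-8)*3^3 mod 1009 = 901, hash=322+901 mod 1009 = 214 <-- target
Option D: s[3]='d'->'i', delta=(9-4)*3^0 mod 1009 = 5, hash=322+5 mod 1009 = 327
Option E: s[0]='h'->'j', delta=(10-8)*3^3 mod 1009 = 54, hash=322+54 mod 1009 = 376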